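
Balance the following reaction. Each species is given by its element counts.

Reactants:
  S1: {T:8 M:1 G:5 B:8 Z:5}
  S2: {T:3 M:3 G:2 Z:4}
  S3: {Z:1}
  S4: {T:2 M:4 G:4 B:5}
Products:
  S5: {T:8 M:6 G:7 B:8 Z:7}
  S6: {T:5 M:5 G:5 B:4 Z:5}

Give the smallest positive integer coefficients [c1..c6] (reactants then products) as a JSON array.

Coefficients: [2, 5, 6, 4, 3, 3]

T: 2·8+5·3+6·0+4·2 = 39 | 3·8+3·5 = 39
M: 2·1+5·3+6·0+4·4 = 33 | 3·6+3·5 = 33
G: 2·5+5·2+6·0+4·4 = 36 | 3·7+3·5 = 36
B: 2·8+5·0+6·0+4·5 = 36 | 3·8+3·4 = 36
Z: 2·5+5·4+6·1+4·0 = 36 | 3·7+3·5 = 36
gcd(2,5,6,4,3,3) = 1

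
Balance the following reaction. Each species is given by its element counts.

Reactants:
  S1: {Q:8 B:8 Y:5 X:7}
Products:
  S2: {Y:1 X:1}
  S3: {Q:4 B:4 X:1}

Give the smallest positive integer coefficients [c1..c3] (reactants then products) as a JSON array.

Q: 1·8 = 8 | 5·0+2·4 = 8
B: 1·8 = 8 | 5·0+2·4 = 8
Y: 1·5 = 5 | 5·1+2·0 = 5
X: 1·7 = 7 | 5·1+2·1 = 7
gcd(1,5,2) = 1

Coefficients: [1, 5, 2]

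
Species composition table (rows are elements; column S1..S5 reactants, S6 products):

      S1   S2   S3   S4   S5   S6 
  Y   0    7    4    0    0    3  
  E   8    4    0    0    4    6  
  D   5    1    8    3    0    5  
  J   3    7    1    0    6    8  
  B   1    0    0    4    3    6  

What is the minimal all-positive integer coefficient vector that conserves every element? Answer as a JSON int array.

Coefficients: [1, 2, 1, 5, 5, 6]

Y: 1·0+2·7+1·4+5·0+5·0 = 18 | 6·3 = 18
E: 1·8+2·4+1·0+5·0+5·4 = 36 | 6·6 = 36
D: 1·5+2·1+1·8+5·3+5·0 = 30 | 6·5 = 30
J: 1·3+2·7+1·1+5·0+5·6 = 48 | 6·8 = 48
B: 1·1+2·0+1·0+5·4+5·3 = 36 | 6·6 = 36
gcd(1,2,1,5,5,6) = 1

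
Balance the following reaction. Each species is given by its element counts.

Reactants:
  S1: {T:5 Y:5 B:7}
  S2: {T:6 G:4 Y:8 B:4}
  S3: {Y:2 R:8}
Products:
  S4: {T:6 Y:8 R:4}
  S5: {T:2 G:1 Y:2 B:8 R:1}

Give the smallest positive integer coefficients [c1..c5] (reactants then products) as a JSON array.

Coefficients: [4, 1, 2, 3, 4]

T: 4·5+1·6+2·0 = 26 | 3·6+4·2 = 26
G: 4·0+1·4+2·0 = 4 | 3·0+4·1 = 4
Y: 4·5+1·8+2·2 = 32 | 3·8+4·2 = 32
B: 4·7+1·4+2·0 = 32 | 3·0+4·8 = 32
R: 4·0+1·0+2·8 = 16 | 3·4+4·1 = 16
gcd(4,1,2,3,4) = 1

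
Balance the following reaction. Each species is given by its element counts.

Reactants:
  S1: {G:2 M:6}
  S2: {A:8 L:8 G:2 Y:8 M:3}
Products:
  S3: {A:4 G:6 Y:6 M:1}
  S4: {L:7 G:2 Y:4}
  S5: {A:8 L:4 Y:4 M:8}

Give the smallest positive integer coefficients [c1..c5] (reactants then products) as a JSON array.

A: 4·0+6·8 = 48 | 2·4+4·0+5·8 = 48
L: 4·0+6·8 = 48 | 2·0+4·7+5·4 = 48
G: 4·2+6·2 = 20 | 2·6+4·2+5·0 = 20
Y: 4·0+6·8 = 48 | 2·6+4·4+5·4 = 48
M: 4·6+6·3 = 42 | 2·1+4·0+5·8 = 42
gcd(4,6,2,4,5) = 1

Coefficients: [4, 6, 2, 4, 5]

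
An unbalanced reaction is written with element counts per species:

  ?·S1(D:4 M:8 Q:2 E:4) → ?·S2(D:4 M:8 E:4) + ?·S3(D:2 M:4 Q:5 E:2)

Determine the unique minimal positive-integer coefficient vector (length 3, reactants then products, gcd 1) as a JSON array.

Coefficients: [5, 4, 2]

D: 5·4 = 20 | 4·4+2·2 = 20
M: 5·8 = 40 | 4·8+2·4 = 40
Q: 5·2 = 10 | 4·0+2·5 = 10
E: 5·4 = 20 | 4·4+2·2 = 20
gcd(5,4,2) = 1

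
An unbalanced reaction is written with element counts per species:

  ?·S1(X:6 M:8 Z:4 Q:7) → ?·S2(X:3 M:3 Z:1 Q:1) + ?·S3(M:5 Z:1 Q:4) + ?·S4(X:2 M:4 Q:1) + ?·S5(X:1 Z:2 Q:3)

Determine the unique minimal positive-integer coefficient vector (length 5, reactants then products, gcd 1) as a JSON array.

Coefficients: [5, 6, 2, 3, 6]

X: 5·6 = 30 | 6·3+2·0+3·2+6·1 = 30
M: 5·8 = 40 | 6·3+2·5+3·4+6·0 = 40
Z: 5·4 = 20 | 6·1+2·1+3·0+6·2 = 20
Q: 5·7 = 35 | 6·1+2·4+3·1+6·3 = 35
gcd(5,6,2,3,6) = 1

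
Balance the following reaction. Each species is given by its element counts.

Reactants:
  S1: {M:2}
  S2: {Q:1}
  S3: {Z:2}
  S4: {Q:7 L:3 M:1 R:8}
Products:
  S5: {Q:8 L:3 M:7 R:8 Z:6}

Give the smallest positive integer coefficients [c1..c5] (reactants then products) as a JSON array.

Q: 3·0+1·1+3·0+1·7 = 8 | 1·8 = 8
L: 3·0+1·0+3·0+1·3 = 3 | 1·3 = 3
M: 3·2+1·0+3·0+1·1 = 7 | 1·7 = 7
R: 3·0+1·0+3·0+1·8 = 8 | 1·8 = 8
Z: 3·0+1·0+3·2+1·0 = 6 | 1·6 = 6
gcd(3,1,3,1,1) = 1

Coefficients: [3, 1, 3, 1, 1]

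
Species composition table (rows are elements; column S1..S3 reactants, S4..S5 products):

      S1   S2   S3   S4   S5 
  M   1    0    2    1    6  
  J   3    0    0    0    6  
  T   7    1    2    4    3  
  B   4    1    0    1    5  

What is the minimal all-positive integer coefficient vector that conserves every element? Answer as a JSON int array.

Coefficients: [2, 3, 5, 6, 1]

M: 2·1+3·0+5·2 = 12 | 6·1+1·6 = 12
J: 2·3+3·0+5·0 = 6 | 6·0+1·6 = 6
T: 2·7+3·1+5·2 = 27 | 6·4+1·3 = 27
B: 2·4+3·1+5·0 = 11 | 6·1+1·5 = 11
gcd(2,3,5,6,1) = 1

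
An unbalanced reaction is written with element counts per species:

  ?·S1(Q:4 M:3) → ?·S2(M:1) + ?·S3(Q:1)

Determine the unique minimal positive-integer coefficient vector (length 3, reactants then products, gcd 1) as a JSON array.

Coefficients: [1, 3, 4]

Q: 1·4 = 4 | 3·0+4·1 = 4
M: 1·3 = 3 | 3·1+4·0 = 3
gcd(1,3,4) = 1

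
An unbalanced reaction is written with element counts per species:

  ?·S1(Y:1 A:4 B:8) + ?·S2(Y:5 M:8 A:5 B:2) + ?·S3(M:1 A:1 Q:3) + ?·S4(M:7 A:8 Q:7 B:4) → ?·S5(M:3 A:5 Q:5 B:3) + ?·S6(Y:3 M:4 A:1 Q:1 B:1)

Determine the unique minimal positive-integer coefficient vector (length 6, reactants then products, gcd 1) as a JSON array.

Y: 1·1+1·5+5·0+1·0 = 6 | 4·0+2·3 = 6
M: 1·0+1·8+5·1+1·7 = 20 | 4·3+2·4 = 20
A: 1·4+1·5+5·1+1·8 = 22 | 4·5+2·1 = 22
Q: 1·0+1·0+5·3+1·7 = 22 | 4·5+2·1 = 22
B: 1·8+1·2+5·0+1·4 = 14 | 4·3+2·1 = 14
gcd(1,1,5,1,4,2) = 1

Coefficients: [1, 1, 5, 1, 4, 2]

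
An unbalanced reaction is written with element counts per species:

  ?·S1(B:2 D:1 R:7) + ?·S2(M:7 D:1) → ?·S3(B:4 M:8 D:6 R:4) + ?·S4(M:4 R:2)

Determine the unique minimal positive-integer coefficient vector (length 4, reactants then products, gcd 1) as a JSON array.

Coefficients: [2, 4, 1, 5]

B: 2·2+4·0 = 4 | 1·4+5·0 = 4
M: 2·0+4·7 = 28 | 1·8+5·4 = 28
D: 2·1+4·1 = 6 | 1·6+5·0 = 6
R: 2·7+4·0 = 14 | 1·4+5·2 = 14
gcd(2,4,1,5) = 1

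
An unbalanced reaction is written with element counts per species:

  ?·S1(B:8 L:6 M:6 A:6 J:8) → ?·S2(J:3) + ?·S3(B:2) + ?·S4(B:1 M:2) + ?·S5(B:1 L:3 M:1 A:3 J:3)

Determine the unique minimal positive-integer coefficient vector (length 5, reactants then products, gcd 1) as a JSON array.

Coefficients: [3, 2, 6, 6, 6]

B: 3·8 = 24 | 2·0+6·2+6·1+6·1 = 24
L: 3·6 = 18 | 2·0+6·0+6·0+6·3 = 18
M: 3·6 = 18 | 2·0+6·0+6·2+6·1 = 18
A: 3·6 = 18 | 2·0+6·0+6·0+6·3 = 18
J: 3·8 = 24 | 2·3+6·0+6·0+6·3 = 24
gcd(3,2,6,6,6) = 1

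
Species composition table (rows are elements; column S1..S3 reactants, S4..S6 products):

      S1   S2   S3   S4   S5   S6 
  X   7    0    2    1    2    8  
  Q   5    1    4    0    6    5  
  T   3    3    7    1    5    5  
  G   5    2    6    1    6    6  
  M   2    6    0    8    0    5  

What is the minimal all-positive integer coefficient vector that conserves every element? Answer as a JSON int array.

X: 5·7+3·0+1·2 = 37 | 1·1+2·2+4·8 = 37
Q: 5·5+3·1+1·4 = 32 | 1·0+2·6+4·5 = 32
T: 5·3+3·3+1·7 = 31 | 1·1+2·5+4·5 = 31
G: 5·5+3·2+1·6 = 37 | 1·1+2·6+4·6 = 37
M: 5·2+3·6+1·0 = 28 | 1·8+2·0+4·5 = 28
gcd(5,3,1,1,2,4) = 1

Coefficients: [5, 3, 1, 1, 2, 4]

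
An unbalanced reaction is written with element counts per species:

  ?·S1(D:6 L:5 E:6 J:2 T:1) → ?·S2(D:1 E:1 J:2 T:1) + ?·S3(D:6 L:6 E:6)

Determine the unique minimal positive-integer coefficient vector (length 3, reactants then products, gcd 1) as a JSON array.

D: 6·6 = 36 | 6·1+5·6 = 36
L: 6·5 = 30 | 6·0+5·6 = 30
E: 6·6 = 36 | 6·1+5·6 = 36
J: 6·2 = 12 | 6·2+5·0 = 12
T: 6·1 = 6 | 6·1+5·0 = 6
gcd(6,6,5) = 1

Coefficients: [6, 6, 5]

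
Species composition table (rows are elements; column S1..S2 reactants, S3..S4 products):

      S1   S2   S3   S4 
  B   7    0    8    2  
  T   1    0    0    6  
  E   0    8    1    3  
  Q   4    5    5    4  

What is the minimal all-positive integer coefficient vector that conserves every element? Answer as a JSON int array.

B: 6·7+1·0 = 42 | 5·8+1·2 = 42
T: 6·1+1·0 = 6 | 5·0+1·6 = 6
E: 6·0+1·8 = 8 | 5·1+1·3 = 8
Q: 6·4+1·5 = 29 | 5·5+1·4 = 29
gcd(6,1,5,1) = 1

Coefficients: [6, 1, 5, 1]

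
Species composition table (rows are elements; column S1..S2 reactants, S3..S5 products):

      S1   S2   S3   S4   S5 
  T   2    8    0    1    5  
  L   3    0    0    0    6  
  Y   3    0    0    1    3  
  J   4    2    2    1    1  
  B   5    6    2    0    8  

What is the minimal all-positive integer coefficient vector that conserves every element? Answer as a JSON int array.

T: 4·2+1·8 = 16 | 5·0+6·1+2·5 = 16
L: 4·3+1·0 = 12 | 5·0+6·0+2·6 = 12
Y: 4·3+1·0 = 12 | 5·0+6·1+2·3 = 12
J: 4·4+1·2 = 18 | 5·2+6·1+2·1 = 18
B: 4·5+1·6 = 26 | 5·2+6·0+2·8 = 26
gcd(4,1,5,6,2) = 1

Coefficients: [4, 1, 5, 6, 2]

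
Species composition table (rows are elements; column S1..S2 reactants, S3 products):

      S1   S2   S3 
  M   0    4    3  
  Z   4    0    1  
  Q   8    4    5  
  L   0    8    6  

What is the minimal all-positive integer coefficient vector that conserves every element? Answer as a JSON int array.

M: 1·0+3·4 = 12 | 4·3 = 12
Z: 1·4+3·0 = 4 | 4·1 = 4
Q: 1·8+3·4 = 20 | 4·5 = 20
L: 1·0+3·8 = 24 | 4·6 = 24
gcd(1,3,4) = 1

Coefficients: [1, 3, 4]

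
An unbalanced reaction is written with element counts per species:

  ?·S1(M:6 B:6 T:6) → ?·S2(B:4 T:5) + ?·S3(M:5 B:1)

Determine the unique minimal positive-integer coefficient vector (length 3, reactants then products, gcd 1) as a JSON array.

M: 5·6 = 30 | 6·0+6·5 = 30
B: 5·6 = 30 | 6·4+6·1 = 30
T: 5·6 = 30 | 6·5+6·0 = 30
gcd(5,6,6) = 1

Coefficients: [5, 6, 6]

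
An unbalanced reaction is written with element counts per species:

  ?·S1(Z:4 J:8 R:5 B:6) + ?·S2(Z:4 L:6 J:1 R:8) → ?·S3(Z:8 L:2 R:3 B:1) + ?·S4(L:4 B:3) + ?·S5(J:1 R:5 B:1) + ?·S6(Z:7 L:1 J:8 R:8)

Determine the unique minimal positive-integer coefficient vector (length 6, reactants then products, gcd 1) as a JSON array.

Z: 4·4+5·4 = 36 | 1·8+6·0+5·0+4·7 = 36
L: 4·0+5·6 = 30 | 1·2+6·4+5·0+4·1 = 30
J: 4·8+5·1 = 37 | 1·0+6·0+5·1+4·8 = 37
R: 4·5+5·8 = 60 | 1·3+6·0+5·5+4·8 = 60
B: 4·6+5·0 = 24 | 1·1+6·3+5·1+4·0 = 24
gcd(4,5,1,6,5,4) = 1

Coefficients: [4, 5, 1, 6, 5, 4]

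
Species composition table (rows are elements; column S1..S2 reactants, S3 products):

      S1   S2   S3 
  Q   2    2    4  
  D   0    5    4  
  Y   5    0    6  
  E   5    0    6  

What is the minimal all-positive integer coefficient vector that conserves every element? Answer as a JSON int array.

Coefficients: [6, 4, 5]

Q: 6·2+4·2 = 20 | 5·4 = 20
D: 6·0+4·5 = 20 | 5·4 = 20
Y: 6·5+4·0 = 30 | 5·6 = 30
E: 6·5+4·0 = 30 | 5·6 = 30
gcd(6,4,5) = 1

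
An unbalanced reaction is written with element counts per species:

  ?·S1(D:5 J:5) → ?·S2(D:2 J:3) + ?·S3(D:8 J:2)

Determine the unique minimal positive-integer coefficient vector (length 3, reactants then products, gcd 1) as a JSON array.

D: 4·5 = 20 | 6·2+1·8 = 20
J: 4·5 = 20 | 6·3+1·2 = 20
gcd(4,6,1) = 1

Coefficients: [4, 6, 1]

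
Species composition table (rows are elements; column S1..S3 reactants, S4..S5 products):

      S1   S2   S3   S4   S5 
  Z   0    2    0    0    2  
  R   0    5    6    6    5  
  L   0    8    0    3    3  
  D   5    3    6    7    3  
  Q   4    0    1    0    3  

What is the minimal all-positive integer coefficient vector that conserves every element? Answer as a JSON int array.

Z: 1·0+3·2+5·0 = 6 | 5·0+3·2 = 6
R: 1·0+3·5+5·6 = 45 | 5·6+3·5 = 45
L: 1·0+3·8+5·0 = 24 | 5·3+3·3 = 24
D: 1·5+3·3+5·6 = 44 | 5·7+3·3 = 44
Q: 1·4+3·0+5·1 = 9 | 5·0+3·3 = 9
gcd(1,3,5,5,3) = 1

Coefficients: [1, 3, 5, 5, 3]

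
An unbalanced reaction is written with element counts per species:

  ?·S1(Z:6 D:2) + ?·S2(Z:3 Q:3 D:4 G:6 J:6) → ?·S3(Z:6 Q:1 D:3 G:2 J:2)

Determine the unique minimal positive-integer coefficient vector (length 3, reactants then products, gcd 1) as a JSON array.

Z: 5·6+2·3 = 36 | 6·6 = 36
Q: 5·0+2·3 = 6 | 6·1 = 6
D: 5·2+2·4 = 18 | 6·3 = 18
G: 5·0+2·6 = 12 | 6·2 = 12
J: 5·0+2·6 = 12 | 6·2 = 12
gcd(5,2,6) = 1

Coefficients: [5, 2, 6]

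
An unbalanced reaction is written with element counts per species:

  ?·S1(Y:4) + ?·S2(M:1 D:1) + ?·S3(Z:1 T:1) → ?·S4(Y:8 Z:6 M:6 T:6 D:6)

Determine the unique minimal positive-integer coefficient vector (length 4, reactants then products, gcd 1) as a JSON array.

Y: 2·4+6·0+6·0 = 8 | 1·8 = 8
Z: 2·0+6·0+6·1 = 6 | 1·6 = 6
M: 2·0+6·1+6·0 = 6 | 1·6 = 6
T: 2·0+6·0+6·1 = 6 | 1·6 = 6
D: 2·0+6·1+6·0 = 6 | 1·6 = 6
gcd(2,6,6,1) = 1

Coefficients: [2, 6, 6, 1]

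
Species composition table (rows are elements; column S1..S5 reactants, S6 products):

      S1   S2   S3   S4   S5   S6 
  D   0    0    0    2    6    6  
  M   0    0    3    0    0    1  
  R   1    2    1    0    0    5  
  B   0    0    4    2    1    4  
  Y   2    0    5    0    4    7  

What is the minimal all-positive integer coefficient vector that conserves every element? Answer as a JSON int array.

D: 4·0+5·0+1·0+3·2+2·6 = 18 | 3·6 = 18
M: 4·0+5·0+1·3+3·0+2·0 = 3 | 3·1 = 3
R: 4·1+5·2+1·1+3·0+2·0 = 15 | 3·5 = 15
B: 4·0+5·0+1·4+3·2+2·1 = 12 | 3·4 = 12
Y: 4·2+5·0+1·5+3·0+2·4 = 21 | 3·7 = 21
gcd(4,5,1,3,2,3) = 1

Coefficients: [4, 5, 1, 3, 2, 3]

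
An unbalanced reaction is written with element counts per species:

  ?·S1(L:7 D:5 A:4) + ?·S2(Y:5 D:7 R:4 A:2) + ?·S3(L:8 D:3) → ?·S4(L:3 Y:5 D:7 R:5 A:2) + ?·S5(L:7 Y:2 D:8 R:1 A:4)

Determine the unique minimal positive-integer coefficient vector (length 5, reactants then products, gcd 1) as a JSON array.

L: 4·7+5·0+2·8 = 44 | 3·3+5·7 = 44
Y: 4·0+5·5+2·0 = 25 | 3·5+5·2 = 25
D: 4·5+5·7+2·3 = 61 | 3·7+5·8 = 61
R: 4·0+5·4+2·0 = 20 | 3·5+5·1 = 20
A: 4·4+5·2+2·0 = 26 | 3·2+5·4 = 26
gcd(4,5,2,3,5) = 1

Coefficients: [4, 5, 2, 3, 5]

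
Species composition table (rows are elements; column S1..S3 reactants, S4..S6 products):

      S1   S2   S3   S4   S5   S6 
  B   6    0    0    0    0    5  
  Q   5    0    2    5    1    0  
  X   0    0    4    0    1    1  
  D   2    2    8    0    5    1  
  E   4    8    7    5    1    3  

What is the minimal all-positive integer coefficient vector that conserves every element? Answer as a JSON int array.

Coefficients: [5, 1, 3, 5, 6, 6]

B: 5·6+1·0+3·0 = 30 | 5·0+6·0+6·5 = 30
Q: 5·5+1·0+3·2 = 31 | 5·5+6·1+6·0 = 31
X: 5·0+1·0+3·4 = 12 | 5·0+6·1+6·1 = 12
D: 5·2+1·2+3·8 = 36 | 5·0+6·5+6·1 = 36
E: 5·4+1·8+3·7 = 49 | 5·5+6·1+6·3 = 49
gcd(5,1,3,5,6,6) = 1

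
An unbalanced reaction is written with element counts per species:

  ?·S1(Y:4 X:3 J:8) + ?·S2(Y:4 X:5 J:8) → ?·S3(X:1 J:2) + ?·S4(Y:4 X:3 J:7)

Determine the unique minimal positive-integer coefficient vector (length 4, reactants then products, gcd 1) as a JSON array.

Coefficients: [3, 1, 2, 4]

Y: 3·4+1·4 = 16 | 2·0+4·4 = 16
X: 3·3+1·5 = 14 | 2·1+4·3 = 14
J: 3·8+1·8 = 32 | 2·2+4·7 = 32
gcd(3,1,2,4) = 1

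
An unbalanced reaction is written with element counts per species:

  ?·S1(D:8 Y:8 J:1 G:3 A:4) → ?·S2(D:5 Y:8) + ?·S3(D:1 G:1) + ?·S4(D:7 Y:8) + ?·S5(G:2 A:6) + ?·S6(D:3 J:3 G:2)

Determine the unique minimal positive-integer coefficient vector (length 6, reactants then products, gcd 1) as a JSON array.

D: 6·8 = 48 | 3·5+6·1+3·7+4·0+2·3 = 48
Y: 6·8 = 48 | 3·8+6·0+3·8+4·0+2·0 = 48
J: 6·1 = 6 | 3·0+6·0+3·0+4·0+2·3 = 6
G: 6·3 = 18 | 3·0+6·1+3·0+4·2+2·2 = 18
A: 6·4 = 24 | 3·0+6·0+3·0+4·6+2·0 = 24
gcd(6,3,6,3,4,2) = 1

Coefficients: [6, 3, 6, 3, 4, 2]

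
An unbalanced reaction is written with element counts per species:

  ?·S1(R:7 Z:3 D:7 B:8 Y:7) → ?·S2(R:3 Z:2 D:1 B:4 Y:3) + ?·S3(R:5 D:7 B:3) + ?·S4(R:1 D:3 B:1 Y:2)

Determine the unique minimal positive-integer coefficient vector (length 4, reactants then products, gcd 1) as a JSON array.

R: 4·7 = 28 | 6·3+1·5+5·1 = 28
Z: 4·3 = 12 | 6·2+1·0+5·0 = 12
D: 4·7 = 28 | 6·1+1·7+5·3 = 28
B: 4·8 = 32 | 6·4+1·3+5·1 = 32
Y: 4·7 = 28 | 6·3+1·0+5·2 = 28
gcd(4,6,1,5) = 1

Coefficients: [4, 6, 1, 5]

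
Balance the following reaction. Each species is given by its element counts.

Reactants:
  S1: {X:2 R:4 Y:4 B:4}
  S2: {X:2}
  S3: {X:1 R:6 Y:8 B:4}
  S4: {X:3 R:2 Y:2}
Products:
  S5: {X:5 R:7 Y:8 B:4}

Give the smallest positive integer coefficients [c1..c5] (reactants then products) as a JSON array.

Coefficients: [2, 1, 2, 4, 4]

X: 2·2+1·2+2·1+4·3 = 20 | 4·5 = 20
R: 2·4+1·0+2·6+4·2 = 28 | 4·7 = 28
Y: 2·4+1·0+2·8+4·2 = 32 | 4·8 = 32
B: 2·4+1·0+2·4+4·0 = 16 | 4·4 = 16
gcd(2,1,2,4,4) = 1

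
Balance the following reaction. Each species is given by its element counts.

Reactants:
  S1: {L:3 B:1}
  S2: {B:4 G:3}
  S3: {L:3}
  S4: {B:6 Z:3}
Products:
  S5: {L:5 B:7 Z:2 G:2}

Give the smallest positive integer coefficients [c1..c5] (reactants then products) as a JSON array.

Coefficients: [1, 2, 4, 2, 3]

L: 1·3+2·0+4·3+2·0 = 15 | 3·5 = 15
B: 1·1+2·4+4·0+2·6 = 21 | 3·7 = 21
Z: 1·0+2·0+4·0+2·3 = 6 | 3·2 = 6
G: 1·0+2·3+4·0+2·0 = 6 | 3·2 = 6
gcd(1,2,4,2,3) = 1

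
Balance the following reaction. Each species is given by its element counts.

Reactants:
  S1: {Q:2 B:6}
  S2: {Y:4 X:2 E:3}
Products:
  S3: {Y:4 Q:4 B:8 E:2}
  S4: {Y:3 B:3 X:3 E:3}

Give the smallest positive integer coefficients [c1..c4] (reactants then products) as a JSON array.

Y: 6·0+6·4 = 24 | 3·4+4·3 = 24
Q: 6·2+6·0 = 12 | 3·4+4·0 = 12
B: 6·6+6·0 = 36 | 3·8+4·3 = 36
X: 6·0+6·2 = 12 | 3·0+4·3 = 12
E: 6·0+6·3 = 18 | 3·2+4·3 = 18
gcd(6,6,3,4) = 1

Coefficients: [6, 6, 3, 4]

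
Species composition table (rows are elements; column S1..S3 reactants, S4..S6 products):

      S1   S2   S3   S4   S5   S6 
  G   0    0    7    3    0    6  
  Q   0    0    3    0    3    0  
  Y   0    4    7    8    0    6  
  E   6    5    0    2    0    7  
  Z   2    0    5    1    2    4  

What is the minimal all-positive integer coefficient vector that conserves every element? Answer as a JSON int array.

Coefficients: [3, 5, 6, 4, 6, 5]

G: 3·0+5·0+6·7 = 42 | 4·3+6·0+5·6 = 42
Q: 3·0+5·0+6·3 = 18 | 4·0+6·3+5·0 = 18
Y: 3·0+5·4+6·7 = 62 | 4·8+6·0+5·6 = 62
E: 3·6+5·5+6·0 = 43 | 4·2+6·0+5·7 = 43
Z: 3·2+5·0+6·5 = 36 | 4·1+6·2+5·4 = 36
gcd(3,5,6,4,6,5) = 1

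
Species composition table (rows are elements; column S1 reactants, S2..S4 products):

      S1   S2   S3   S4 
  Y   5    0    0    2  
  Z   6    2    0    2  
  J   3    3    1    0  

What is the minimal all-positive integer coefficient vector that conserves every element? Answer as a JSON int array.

Coefficients: [2, 1, 3, 5]

Y: 2·5 = 10 | 1·0+3·0+5·2 = 10
Z: 2·6 = 12 | 1·2+3·0+5·2 = 12
J: 2·3 = 6 | 1·3+3·1+5·0 = 6
gcd(2,1,3,5) = 1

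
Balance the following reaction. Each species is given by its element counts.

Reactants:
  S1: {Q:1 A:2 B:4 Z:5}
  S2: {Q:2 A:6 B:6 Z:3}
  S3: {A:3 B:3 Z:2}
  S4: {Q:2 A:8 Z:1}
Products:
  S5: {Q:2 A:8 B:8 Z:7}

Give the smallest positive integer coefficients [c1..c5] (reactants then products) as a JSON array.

Q: 4·1+2·2+4·0+1·2 = 10 | 5·2 = 10
A: 4·2+2·6+4·3+1·8 = 40 | 5·8 = 40
B: 4·4+2·6+4·3+1·0 = 40 | 5·8 = 40
Z: 4·5+2·3+4·2+1·1 = 35 | 5·7 = 35
gcd(4,2,4,1,5) = 1

Coefficients: [4, 2, 4, 1, 5]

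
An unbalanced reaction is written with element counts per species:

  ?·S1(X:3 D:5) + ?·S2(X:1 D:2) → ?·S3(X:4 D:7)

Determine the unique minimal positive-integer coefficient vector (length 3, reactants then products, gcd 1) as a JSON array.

X: 1·3+1·1 = 4 | 1·4 = 4
D: 1·5+1·2 = 7 | 1·7 = 7
gcd(1,1,1) = 1

Coefficients: [1, 1, 1]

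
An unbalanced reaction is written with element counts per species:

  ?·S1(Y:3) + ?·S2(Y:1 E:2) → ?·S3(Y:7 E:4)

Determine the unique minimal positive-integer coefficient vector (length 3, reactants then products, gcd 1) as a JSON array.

Coefficients: [5, 6, 3]

Y: 5·3+6·1 = 21 | 3·7 = 21
E: 5·0+6·2 = 12 | 3·4 = 12
gcd(5,6,3) = 1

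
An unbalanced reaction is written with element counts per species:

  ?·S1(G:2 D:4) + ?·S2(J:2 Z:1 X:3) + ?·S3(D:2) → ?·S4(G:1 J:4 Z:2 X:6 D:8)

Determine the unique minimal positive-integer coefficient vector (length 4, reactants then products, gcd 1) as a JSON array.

G: 1·2+4·0+6·0 = 2 | 2·1 = 2
J: 1·0+4·2+6·0 = 8 | 2·4 = 8
Z: 1·0+4·1+6·0 = 4 | 2·2 = 4
X: 1·0+4·3+6·0 = 12 | 2·6 = 12
D: 1·4+4·0+6·2 = 16 | 2·8 = 16
gcd(1,4,6,2) = 1

Coefficients: [1, 4, 6, 2]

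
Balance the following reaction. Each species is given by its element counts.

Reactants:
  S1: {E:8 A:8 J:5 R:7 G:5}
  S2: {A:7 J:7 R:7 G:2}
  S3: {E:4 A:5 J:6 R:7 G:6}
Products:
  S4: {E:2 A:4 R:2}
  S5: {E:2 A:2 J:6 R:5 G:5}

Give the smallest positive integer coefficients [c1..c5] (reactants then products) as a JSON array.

Coefficients: [1, 1, 3, 5, 5]

E: 1·8+1·0+3·4 = 20 | 5·2+5·2 = 20
A: 1·8+1·7+3·5 = 30 | 5·4+5·2 = 30
J: 1·5+1·7+3·6 = 30 | 5·0+5·6 = 30
R: 1·7+1·7+3·7 = 35 | 5·2+5·5 = 35
G: 1·5+1·2+3·6 = 25 | 5·0+5·5 = 25
gcd(1,1,3,5,5) = 1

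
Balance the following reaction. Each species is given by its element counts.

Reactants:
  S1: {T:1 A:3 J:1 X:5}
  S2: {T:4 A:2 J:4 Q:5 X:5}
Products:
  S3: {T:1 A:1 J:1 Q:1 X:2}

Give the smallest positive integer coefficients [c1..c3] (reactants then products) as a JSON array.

Coefficients: [1, 1, 5]

T: 1·1+1·4 = 5 | 5·1 = 5
A: 1·3+1·2 = 5 | 5·1 = 5
J: 1·1+1·4 = 5 | 5·1 = 5
Q: 1·0+1·5 = 5 | 5·1 = 5
X: 1·5+1·5 = 10 | 5·2 = 10
gcd(1,1,5) = 1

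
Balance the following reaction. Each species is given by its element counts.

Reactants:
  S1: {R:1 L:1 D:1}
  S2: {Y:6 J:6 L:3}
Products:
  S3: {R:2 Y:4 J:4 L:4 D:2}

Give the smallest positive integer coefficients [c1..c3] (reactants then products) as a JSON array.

Coefficients: [6, 2, 3]

R: 6·1+2·0 = 6 | 3·2 = 6
Y: 6·0+2·6 = 12 | 3·4 = 12
J: 6·0+2·6 = 12 | 3·4 = 12
L: 6·1+2·3 = 12 | 3·4 = 12
D: 6·1+2·0 = 6 | 3·2 = 6
gcd(6,2,3) = 1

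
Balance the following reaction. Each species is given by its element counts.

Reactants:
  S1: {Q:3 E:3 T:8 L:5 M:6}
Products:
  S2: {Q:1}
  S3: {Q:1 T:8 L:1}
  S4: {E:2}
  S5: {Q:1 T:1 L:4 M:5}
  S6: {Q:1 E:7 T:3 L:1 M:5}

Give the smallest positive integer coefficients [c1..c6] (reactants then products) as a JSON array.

Coefficients: [5, 5, 4, 4, 5, 1]

Q: 5·3 = 15 | 5·1+4·1+4·0+5·1+1·1 = 15
E: 5·3 = 15 | 5·0+4·0+4·2+5·0+1·7 = 15
T: 5·8 = 40 | 5·0+4·8+4·0+5·1+1·3 = 40
L: 5·5 = 25 | 5·0+4·1+4·0+5·4+1·1 = 25
M: 5·6 = 30 | 5·0+4·0+4·0+5·5+1·5 = 30
gcd(5,5,4,4,5,1) = 1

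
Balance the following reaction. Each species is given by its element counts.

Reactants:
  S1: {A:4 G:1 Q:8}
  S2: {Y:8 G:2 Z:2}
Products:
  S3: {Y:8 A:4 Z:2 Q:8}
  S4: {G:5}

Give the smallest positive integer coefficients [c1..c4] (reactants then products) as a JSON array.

Y: 5·0+5·8 = 40 | 5·8+3·0 = 40
A: 5·4+5·0 = 20 | 5·4+3·0 = 20
G: 5·1+5·2 = 15 | 5·0+3·5 = 15
Z: 5·0+5·2 = 10 | 5·2+3·0 = 10
Q: 5·8+5·0 = 40 | 5·8+3·0 = 40
gcd(5,5,5,3) = 1

Coefficients: [5, 5, 5, 3]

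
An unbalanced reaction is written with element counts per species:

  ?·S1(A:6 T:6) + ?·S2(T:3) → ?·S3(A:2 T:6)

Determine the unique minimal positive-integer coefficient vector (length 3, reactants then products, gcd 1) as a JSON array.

A: 1·6+4·0 = 6 | 3·2 = 6
T: 1·6+4·3 = 18 | 3·6 = 18
gcd(1,4,3) = 1

Coefficients: [1, 4, 3]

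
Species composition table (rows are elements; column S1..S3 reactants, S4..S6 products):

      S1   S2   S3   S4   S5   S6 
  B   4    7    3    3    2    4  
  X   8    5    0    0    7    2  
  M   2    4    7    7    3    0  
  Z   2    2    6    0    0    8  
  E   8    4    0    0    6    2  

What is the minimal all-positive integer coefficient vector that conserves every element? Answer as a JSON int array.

B: 2·4+3·7+5·3 = 44 | 6·3+3·2+5·4 = 44
X: 2·8+3·5+5·0 = 31 | 6·0+3·7+5·2 = 31
M: 2·2+3·4+5·7 = 51 | 6·7+3·3+5·0 = 51
Z: 2·2+3·2+5·6 = 40 | 6·0+3·0+5·8 = 40
E: 2·8+3·4+5·0 = 28 | 6·0+3·6+5·2 = 28
gcd(2,3,5,6,3,5) = 1

Coefficients: [2, 3, 5, 6, 3, 5]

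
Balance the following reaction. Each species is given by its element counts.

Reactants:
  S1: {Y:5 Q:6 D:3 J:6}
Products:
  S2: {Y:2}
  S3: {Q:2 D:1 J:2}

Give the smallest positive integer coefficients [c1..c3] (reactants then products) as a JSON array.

Y: 2·5 = 10 | 5·2+6·0 = 10
Q: 2·6 = 12 | 5·0+6·2 = 12
D: 2·3 = 6 | 5·0+6·1 = 6
J: 2·6 = 12 | 5·0+6·2 = 12
gcd(2,5,6) = 1

Coefficients: [2, 5, 6]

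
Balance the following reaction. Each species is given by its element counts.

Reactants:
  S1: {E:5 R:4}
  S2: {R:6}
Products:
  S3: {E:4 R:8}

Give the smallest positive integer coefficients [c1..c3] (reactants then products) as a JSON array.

E: 4·5+4·0 = 20 | 5·4 = 20
R: 4·4+4·6 = 40 | 5·8 = 40
gcd(4,4,5) = 1

Coefficients: [4, 4, 5]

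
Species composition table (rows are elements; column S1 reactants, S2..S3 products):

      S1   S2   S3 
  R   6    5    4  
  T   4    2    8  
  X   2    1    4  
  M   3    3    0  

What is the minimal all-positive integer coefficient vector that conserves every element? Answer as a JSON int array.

Coefficients: [4, 4, 1]

R: 4·6 = 24 | 4·5+1·4 = 24
T: 4·4 = 16 | 4·2+1·8 = 16
X: 4·2 = 8 | 4·1+1·4 = 8
M: 4·3 = 12 | 4·3+1·0 = 12
gcd(4,4,1) = 1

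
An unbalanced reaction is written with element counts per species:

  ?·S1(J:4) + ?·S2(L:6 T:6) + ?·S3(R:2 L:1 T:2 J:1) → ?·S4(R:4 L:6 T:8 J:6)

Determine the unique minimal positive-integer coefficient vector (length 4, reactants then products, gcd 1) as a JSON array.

Coefficients: [3, 2, 6, 3]

R: 3·0+2·0+6·2 = 12 | 3·4 = 12
L: 3·0+2·6+6·1 = 18 | 3·6 = 18
T: 3·0+2·6+6·2 = 24 | 3·8 = 24
J: 3·4+2·0+6·1 = 18 | 3·6 = 18
gcd(3,2,6,3) = 1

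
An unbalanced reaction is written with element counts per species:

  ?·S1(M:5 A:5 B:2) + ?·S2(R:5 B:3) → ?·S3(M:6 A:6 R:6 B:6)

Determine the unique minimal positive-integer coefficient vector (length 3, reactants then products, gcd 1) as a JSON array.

Coefficients: [6, 6, 5]

M: 6·5+6·0 = 30 | 5·6 = 30
A: 6·5+6·0 = 30 | 5·6 = 30
R: 6·0+6·5 = 30 | 5·6 = 30
B: 6·2+6·3 = 30 | 5·6 = 30
gcd(6,6,5) = 1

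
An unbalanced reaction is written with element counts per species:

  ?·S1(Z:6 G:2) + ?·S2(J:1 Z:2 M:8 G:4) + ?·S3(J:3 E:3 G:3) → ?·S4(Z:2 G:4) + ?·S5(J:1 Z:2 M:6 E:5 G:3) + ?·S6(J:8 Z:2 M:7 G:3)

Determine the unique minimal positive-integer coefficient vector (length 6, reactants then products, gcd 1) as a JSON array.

J: 2·0+4·1+5·3 = 19 | 5·0+3·1+2·8 = 19
Z: 2·6+4·2+5·0 = 20 | 5·2+3·2+2·2 = 20
M: 2·0+4·8+5·0 = 32 | 5·0+3·6+2·7 = 32
E: 2·0+4·0+5·3 = 15 | 5·0+3·5+2·0 = 15
G: 2·2+4·4+5·3 = 35 | 5·4+3·3+2·3 = 35
gcd(2,4,5,5,3,2) = 1

Coefficients: [2, 4, 5, 5, 3, 2]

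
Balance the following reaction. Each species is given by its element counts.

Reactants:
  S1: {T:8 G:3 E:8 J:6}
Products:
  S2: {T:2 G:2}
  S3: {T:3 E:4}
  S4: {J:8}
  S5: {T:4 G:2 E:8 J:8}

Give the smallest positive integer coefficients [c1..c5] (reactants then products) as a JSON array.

Coefficients: [4, 5, 6, 2, 1]

T: 4·8 = 32 | 5·2+6·3+2·0+1·4 = 32
G: 4·3 = 12 | 5·2+6·0+2·0+1·2 = 12
E: 4·8 = 32 | 5·0+6·4+2·0+1·8 = 32
J: 4·6 = 24 | 5·0+6·0+2·8+1·8 = 24
gcd(4,5,6,2,1) = 1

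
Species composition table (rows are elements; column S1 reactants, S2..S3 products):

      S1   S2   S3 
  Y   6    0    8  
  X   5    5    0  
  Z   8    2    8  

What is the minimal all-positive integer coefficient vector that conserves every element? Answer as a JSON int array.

Coefficients: [4, 4, 3]

Y: 4·6 = 24 | 4·0+3·8 = 24
X: 4·5 = 20 | 4·5+3·0 = 20
Z: 4·8 = 32 | 4·2+3·8 = 32
gcd(4,4,3) = 1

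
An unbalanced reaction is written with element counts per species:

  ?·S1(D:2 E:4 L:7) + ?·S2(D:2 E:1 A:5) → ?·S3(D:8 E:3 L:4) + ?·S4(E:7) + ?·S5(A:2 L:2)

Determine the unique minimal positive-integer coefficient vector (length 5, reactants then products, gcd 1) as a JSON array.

D: 2·2+2·2 = 8 | 1·8+1·0+5·0 = 8
E: 2·4+2·1 = 10 | 1·3+1·7+5·0 = 10
A: 2·0+2·5 = 10 | 1·0+1·0+5·2 = 10
L: 2·7+2·0 = 14 | 1·4+1·0+5·2 = 14
gcd(2,2,1,1,5) = 1

Coefficients: [2, 2, 1, 1, 5]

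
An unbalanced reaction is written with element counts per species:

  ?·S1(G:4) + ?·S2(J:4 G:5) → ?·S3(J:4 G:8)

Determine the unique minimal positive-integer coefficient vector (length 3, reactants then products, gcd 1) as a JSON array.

Coefficients: [3, 4, 4]

J: 3·0+4·4 = 16 | 4·4 = 16
G: 3·4+4·5 = 32 | 4·8 = 32
gcd(3,4,4) = 1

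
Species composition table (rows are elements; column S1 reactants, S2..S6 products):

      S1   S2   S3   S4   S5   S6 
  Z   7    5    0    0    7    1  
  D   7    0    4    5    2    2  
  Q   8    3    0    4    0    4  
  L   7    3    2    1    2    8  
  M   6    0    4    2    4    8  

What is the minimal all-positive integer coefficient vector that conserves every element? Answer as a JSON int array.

Coefficients: [4, 4, 1, 4, 1, 1]

Z: 4·7 = 28 | 4·5+1·0+4·0+1·7+1·1 = 28
D: 4·7 = 28 | 4·0+1·4+4·5+1·2+1·2 = 28
Q: 4·8 = 32 | 4·3+1·0+4·4+1·0+1·4 = 32
L: 4·7 = 28 | 4·3+1·2+4·1+1·2+1·8 = 28
M: 4·6 = 24 | 4·0+1·4+4·2+1·4+1·8 = 24
gcd(4,4,1,4,1,1) = 1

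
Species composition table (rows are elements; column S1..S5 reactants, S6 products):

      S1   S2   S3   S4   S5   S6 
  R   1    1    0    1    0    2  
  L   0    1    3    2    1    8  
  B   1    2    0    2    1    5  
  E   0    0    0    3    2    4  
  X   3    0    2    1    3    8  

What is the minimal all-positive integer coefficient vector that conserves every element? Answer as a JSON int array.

Coefficients: [1, 5, 6, 2, 5, 4]

R: 1·1+5·1+6·0+2·1+5·0 = 8 | 4·2 = 8
L: 1·0+5·1+6·3+2·2+5·1 = 32 | 4·8 = 32
B: 1·1+5·2+6·0+2·2+5·1 = 20 | 4·5 = 20
E: 1·0+5·0+6·0+2·3+5·2 = 16 | 4·4 = 16
X: 1·3+5·0+6·2+2·1+5·3 = 32 | 4·8 = 32
gcd(1,5,6,2,5,4) = 1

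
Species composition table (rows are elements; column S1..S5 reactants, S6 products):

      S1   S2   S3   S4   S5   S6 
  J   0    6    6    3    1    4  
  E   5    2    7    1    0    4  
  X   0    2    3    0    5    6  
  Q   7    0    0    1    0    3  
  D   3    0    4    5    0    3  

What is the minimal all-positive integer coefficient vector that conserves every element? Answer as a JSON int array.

Coefficients: [2, 1, 1, 1, 5, 5]

J: 2·0+1·6+1·6+1·3+5·1 = 20 | 5·4 = 20
E: 2·5+1·2+1·7+1·1+5·0 = 20 | 5·4 = 20
X: 2·0+1·2+1·3+1·0+5·5 = 30 | 5·6 = 30
Q: 2·7+1·0+1·0+1·1+5·0 = 15 | 5·3 = 15
D: 2·3+1·0+1·4+1·5+5·0 = 15 | 5·3 = 15
gcd(2,1,1,1,5,5) = 1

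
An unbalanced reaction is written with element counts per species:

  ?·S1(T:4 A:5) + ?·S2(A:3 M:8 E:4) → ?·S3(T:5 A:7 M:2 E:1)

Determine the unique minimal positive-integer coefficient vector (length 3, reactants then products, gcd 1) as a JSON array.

Coefficients: [5, 1, 4]

T: 5·4+1·0 = 20 | 4·5 = 20
A: 5·5+1·3 = 28 | 4·7 = 28
M: 5·0+1·8 = 8 | 4·2 = 8
E: 5·0+1·4 = 4 | 4·1 = 4
gcd(5,1,4) = 1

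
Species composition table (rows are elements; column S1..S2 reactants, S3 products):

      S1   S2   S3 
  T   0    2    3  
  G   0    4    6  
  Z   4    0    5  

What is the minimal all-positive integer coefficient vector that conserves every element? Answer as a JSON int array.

Coefficients: [5, 6, 4]

T: 5·0+6·2 = 12 | 4·3 = 12
G: 5·0+6·4 = 24 | 4·6 = 24
Z: 5·4+6·0 = 20 | 4·5 = 20
gcd(5,6,4) = 1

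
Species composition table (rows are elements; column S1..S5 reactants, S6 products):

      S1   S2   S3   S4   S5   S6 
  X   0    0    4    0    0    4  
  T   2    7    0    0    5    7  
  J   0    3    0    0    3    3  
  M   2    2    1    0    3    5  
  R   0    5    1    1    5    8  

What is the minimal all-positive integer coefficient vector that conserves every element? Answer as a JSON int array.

Coefficients: [2, 1, 3, 6, 2, 3]

X: 2·0+1·0+3·4+6·0+2·0 = 12 | 3·4 = 12
T: 2·2+1·7+3·0+6·0+2·5 = 21 | 3·7 = 21
J: 2·0+1·3+3·0+6·0+2·3 = 9 | 3·3 = 9
M: 2·2+1·2+3·1+6·0+2·3 = 15 | 3·5 = 15
R: 2·0+1·5+3·1+6·1+2·5 = 24 | 3·8 = 24
gcd(2,1,3,6,2,3) = 1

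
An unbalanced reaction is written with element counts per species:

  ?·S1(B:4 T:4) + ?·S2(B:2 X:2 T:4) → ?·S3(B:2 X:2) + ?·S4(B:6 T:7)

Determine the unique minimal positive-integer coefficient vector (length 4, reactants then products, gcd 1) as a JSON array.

B: 6·4+1·2 = 26 | 1·2+4·6 = 26
X: 6·0+1·2 = 2 | 1·2+4·0 = 2
T: 6·4+1·4 = 28 | 1·0+4·7 = 28
gcd(6,1,1,4) = 1

Coefficients: [6, 1, 1, 4]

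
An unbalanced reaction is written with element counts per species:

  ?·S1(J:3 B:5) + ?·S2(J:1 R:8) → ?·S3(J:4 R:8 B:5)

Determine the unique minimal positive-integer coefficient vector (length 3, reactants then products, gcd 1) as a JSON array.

J: 1·3+1·1 = 4 | 1·4 = 4
R: 1·0+1·8 = 8 | 1·8 = 8
B: 1·5+1·0 = 5 | 1·5 = 5
gcd(1,1,1) = 1

Coefficients: [1, 1, 1]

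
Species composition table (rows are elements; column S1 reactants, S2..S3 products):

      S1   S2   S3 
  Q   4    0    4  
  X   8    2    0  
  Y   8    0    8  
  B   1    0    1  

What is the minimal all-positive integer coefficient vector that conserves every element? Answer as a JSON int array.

Q: 1·4 = 4 | 4·0+1·4 = 4
X: 1·8 = 8 | 4·2+1·0 = 8
Y: 1·8 = 8 | 4·0+1·8 = 8
B: 1·1 = 1 | 4·0+1·1 = 1
gcd(1,4,1) = 1

Coefficients: [1, 4, 1]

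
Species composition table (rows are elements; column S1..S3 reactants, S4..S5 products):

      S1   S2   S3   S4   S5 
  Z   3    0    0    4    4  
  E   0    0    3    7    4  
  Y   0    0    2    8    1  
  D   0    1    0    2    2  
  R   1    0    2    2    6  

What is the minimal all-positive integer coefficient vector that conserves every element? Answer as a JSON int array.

Z: 4·3+6·0+5·0 = 12 | 1·4+2·4 = 12
E: 4·0+6·0+5·3 = 15 | 1·7+2·4 = 15
Y: 4·0+6·0+5·2 = 10 | 1·8+2·1 = 10
D: 4·0+6·1+5·0 = 6 | 1·2+2·2 = 6
R: 4·1+6·0+5·2 = 14 | 1·2+2·6 = 14
gcd(4,6,5,1,2) = 1

Coefficients: [4, 6, 5, 1, 2]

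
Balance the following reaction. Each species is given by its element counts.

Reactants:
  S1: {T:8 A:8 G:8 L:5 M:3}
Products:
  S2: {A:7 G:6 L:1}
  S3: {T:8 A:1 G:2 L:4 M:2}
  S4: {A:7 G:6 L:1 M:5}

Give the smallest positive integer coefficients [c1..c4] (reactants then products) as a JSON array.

T: 5·8 = 40 | 4·0+5·8+1·0 = 40
A: 5·8 = 40 | 4·7+5·1+1·7 = 40
G: 5·8 = 40 | 4·6+5·2+1·6 = 40
L: 5·5 = 25 | 4·1+5·4+1·1 = 25
M: 5·3 = 15 | 4·0+5·2+1·5 = 15
gcd(5,4,5,1) = 1

Coefficients: [5, 4, 5, 1]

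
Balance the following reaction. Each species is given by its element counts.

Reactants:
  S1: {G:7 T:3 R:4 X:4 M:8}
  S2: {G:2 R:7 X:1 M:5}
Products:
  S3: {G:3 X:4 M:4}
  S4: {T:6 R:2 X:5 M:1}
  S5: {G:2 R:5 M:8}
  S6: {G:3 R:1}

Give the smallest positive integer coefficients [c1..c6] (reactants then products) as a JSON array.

G: 2·7+1·2 = 16 | 1·3+1·0+2·2+3·3 = 16
T: 2·3+1·0 = 6 | 1·0+1·6+2·0+3·0 = 6
R: 2·4+1·7 = 15 | 1·0+1·2+2·5+3·1 = 15
X: 2·4+1·1 = 9 | 1·4+1·5+2·0+3·0 = 9
M: 2·8+1·5 = 21 | 1·4+1·1+2·8+3·0 = 21
gcd(2,1,1,1,2,3) = 1

Coefficients: [2, 1, 1, 1, 2, 3]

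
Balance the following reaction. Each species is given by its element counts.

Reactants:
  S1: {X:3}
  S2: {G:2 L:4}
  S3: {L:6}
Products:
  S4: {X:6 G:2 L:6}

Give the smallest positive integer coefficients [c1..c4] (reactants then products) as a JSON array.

X: 6·3+3·0+1·0 = 18 | 3·6 = 18
G: 6·0+3·2+1·0 = 6 | 3·2 = 6
L: 6·0+3·4+1·6 = 18 | 3·6 = 18
gcd(6,3,1,3) = 1

Coefficients: [6, 3, 1, 3]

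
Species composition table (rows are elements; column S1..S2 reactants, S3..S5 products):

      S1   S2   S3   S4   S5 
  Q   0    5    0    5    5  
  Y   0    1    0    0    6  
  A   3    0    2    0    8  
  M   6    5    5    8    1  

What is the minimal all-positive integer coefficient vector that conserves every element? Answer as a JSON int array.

Coefficients: [6, 6, 5, 5, 1]

Q: 6·0+6·5 = 30 | 5·0+5·5+1·5 = 30
Y: 6·0+6·1 = 6 | 5·0+5·0+1·6 = 6
A: 6·3+6·0 = 18 | 5·2+5·0+1·8 = 18
M: 6·6+6·5 = 66 | 5·5+5·8+1·1 = 66
gcd(6,6,5,5,1) = 1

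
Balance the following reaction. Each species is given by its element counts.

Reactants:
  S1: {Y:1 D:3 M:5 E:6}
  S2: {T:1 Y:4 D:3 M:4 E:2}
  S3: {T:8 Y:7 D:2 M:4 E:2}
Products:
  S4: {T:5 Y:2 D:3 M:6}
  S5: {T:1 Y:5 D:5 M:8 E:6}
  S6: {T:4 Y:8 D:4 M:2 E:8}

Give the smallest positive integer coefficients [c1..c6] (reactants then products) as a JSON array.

Coefficients: [4, 6, 1, 1, 5, 1]

T: 4·0+6·1+1·8 = 14 | 1·5+5·1+1·4 = 14
Y: 4·1+6·4+1·7 = 35 | 1·2+5·5+1·8 = 35
D: 4·3+6·3+1·2 = 32 | 1·3+5·5+1·4 = 32
M: 4·5+6·4+1·4 = 48 | 1·6+5·8+1·2 = 48
E: 4·6+6·2+1·2 = 38 | 1·0+5·6+1·8 = 38
gcd(4,6,1,1,5,1) = 1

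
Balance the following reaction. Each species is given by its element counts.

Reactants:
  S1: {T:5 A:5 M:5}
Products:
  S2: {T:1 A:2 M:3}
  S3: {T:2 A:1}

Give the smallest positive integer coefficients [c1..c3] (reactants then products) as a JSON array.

Coefficients: [3, 5, 5]

T: 3·5 = 15 | 5·1+5·2 = 15
A: 3·5 = 15 | 5·2+5·1 = 15
M: 3·5 = 15 | 5·3+5·0 = 15
gcd(3,5,5) = 1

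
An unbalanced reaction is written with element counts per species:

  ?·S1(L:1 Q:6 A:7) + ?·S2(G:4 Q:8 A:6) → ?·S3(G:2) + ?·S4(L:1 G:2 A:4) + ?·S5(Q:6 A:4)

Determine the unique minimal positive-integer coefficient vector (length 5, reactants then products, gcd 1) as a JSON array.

L: 2·1+3·0 = 2 | 4·0+2·1+6·0 = 2
G: 2·0+3·4 = 12 | 4·2+2·2+6·0 = 12
Q: 2·6+3·8 = 36 | 4·0+2·0+6·6 = 36
A: 2·7+3·6 = 32 | 4·0+2·4+6·4 = 32
gcd(2,3,4,2,6) = 1

Coefficients: [2, 3, 4, 2, 6]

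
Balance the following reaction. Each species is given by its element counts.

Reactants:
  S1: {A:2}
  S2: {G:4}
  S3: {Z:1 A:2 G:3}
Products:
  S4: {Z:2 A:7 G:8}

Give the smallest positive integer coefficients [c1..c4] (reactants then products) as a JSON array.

Z: 3·0+1·0+4·1 = 4 | 2·2 = 4
A: 3·2+1·0+4·2 = 14 | 2·7 = 14
G: 3·0+1·4+4·3 = 16 | 2·8 = 16
gcd(3,1,4,2) = 1

Coefficients: [3, 1, 4, 2]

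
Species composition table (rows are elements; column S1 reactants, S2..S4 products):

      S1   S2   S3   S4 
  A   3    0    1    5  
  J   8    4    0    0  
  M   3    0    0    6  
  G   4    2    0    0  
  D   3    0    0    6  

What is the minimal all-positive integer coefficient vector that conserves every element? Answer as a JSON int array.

A: 2·3 = 6 | 4·0+1·1+1·5 = 6
J: 2·8 = 16 | 4·4+1·0+1·0 = 16
M: 2·3 = 6 | 4·0+1·0+1·6 = 6
G: 2·4 = 8 | 4·2+1·0+1·0 = 8
D: 2·3 = 6 | 4·0+1·0+1·6 = 6
gcd(2,4,1,1) = 1

Coefficients: [2, 4, 1, 1]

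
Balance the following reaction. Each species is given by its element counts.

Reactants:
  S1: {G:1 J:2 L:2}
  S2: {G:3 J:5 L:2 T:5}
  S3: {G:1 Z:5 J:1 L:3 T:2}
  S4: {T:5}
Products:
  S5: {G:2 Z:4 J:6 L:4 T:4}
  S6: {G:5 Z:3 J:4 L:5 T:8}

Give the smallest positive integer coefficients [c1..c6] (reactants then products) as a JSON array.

Coefficients: [3, 5, 5, 1, 4, 3]

G: 3·1+5·3+5·1+1·0 = 23 | 4·2+3·5 = 23
Z: 3·0+5·0+5·5+1·0 = 25 | 4·4+3·3 = 25
J: 3·2+5·5+5·1+1·0 = 36 | 4·6+3·4 = 36
L: 3·2+5·2+5·3+1·0 = 31 | 4·4+3·5 = 31
T: 3·0+5·5+5·2+1·5 = 40 | 4·4+3·8 = 40
gcd(3,5,5,1,4,3) = 1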